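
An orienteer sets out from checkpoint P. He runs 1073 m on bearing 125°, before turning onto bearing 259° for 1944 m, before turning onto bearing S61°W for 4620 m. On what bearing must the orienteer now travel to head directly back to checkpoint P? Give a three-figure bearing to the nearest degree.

Leg 1 (125°, 1073 m): east 1073 sin 125° = 878.95, north 1073 cos 125° = -615.45
Leg 2 (259°, 1944 m): east 1944 sin 259° = -1908.28, north 1944 cos 259° = -370.93
Leg 3 (S61°W, 4620 m): east 4620 sin 241° = -4040.74, north 4620 cos 241° = -2239.82
Net displacement: -5070.08 east, -3226.20 north. Direction back to start is (5070.08, 3226.20): bearing = atan2(5070.08, 3226.20) mod 360° = 57.53° ≈ 058°.

058°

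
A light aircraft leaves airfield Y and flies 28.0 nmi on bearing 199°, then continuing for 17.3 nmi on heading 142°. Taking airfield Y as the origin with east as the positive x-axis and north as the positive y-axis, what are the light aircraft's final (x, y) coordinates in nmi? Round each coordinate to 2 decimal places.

Leg 1 (199°, 28.0 nmi): east 28.0 sin 199° = -9.12, north 28.0 cos 199° = -26.47
Leg 2 (142°, 17.3 nmi): east 17.3 sin 142° = 10.65, north 17.3 cos 142° = -13.63
Summing: 1.54 nmi east, -40.11 nmi north → (1.54, -40.11).

(1.54, -40.11)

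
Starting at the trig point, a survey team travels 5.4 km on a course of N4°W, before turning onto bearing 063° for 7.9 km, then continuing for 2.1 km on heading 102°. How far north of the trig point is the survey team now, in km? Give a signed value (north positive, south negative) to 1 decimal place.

Leg 1 (N4°W, 5.4 km): east 5.4 sin 356° = -0.38, north 5.4 cos 356° = 5.39
Leg 2 (063°, 7.9 km): east 7.9 sin 63° = 7.04, north 7.9 cos 63° = 3.59
Leg 3 (102°, 2.1 km): east 2.1 sin 102° = 2.05, north 2.1 cos 102° = -0.44
Net north component: 8.54 km.

8.5 km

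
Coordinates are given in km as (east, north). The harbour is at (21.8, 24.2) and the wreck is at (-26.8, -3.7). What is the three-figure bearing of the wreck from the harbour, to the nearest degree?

Δeast = -26.8 − 21.8 = -48.60; Δnorth = -3.7 − 24.2 = -27.90.
Bearing = atan2(Δeast, Δnorth) mod 360° = 240.14° ≈ 240°.

240°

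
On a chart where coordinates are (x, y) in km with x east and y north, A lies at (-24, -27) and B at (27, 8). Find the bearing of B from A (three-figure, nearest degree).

056°

Δeast = 27 − -24 = 51.00; Δnorth = 8 − -27 = 35.00.
Bearing = atan2(Δeast, Δnorth) mod 360° = 55.54° ≈ 056°.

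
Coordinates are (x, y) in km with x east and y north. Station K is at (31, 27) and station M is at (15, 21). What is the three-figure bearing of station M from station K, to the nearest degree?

Δeast = 15 − 31 = -16.00; Δnorth = 21 − 27 = -6.00.
Bearing = atan2(Δeast, Δnorth) mod 360° = 249.44° ≈ 249°.

249°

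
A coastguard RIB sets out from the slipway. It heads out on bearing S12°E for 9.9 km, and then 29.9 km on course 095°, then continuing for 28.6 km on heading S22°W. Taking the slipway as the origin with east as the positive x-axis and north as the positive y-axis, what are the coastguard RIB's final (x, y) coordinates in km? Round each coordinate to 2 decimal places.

Leg 1 (S12°E, 9.9 km): east 9.9 sin 168° = 2.06, north 9.9 cos 168° = -9.68
Leg 2 (095°, 29.9 km): east 29.9 sin 95° = 29.79, north 29.9 cos 95° = -2.61
Leg 3 (S22°W, 28.6 km): east 28.6 sin 202° = -10.71, north 28.6 cos 202° = -26.52
Summing: 21.13 km east, -38.81 km north → (21.13, -38.81).

(21.13, -38.81)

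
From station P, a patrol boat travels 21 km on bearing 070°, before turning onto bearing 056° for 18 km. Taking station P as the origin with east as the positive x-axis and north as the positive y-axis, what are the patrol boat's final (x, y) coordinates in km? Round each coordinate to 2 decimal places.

(34.66, 17.25)

Leg 1 (070°, 21 km): east 21 sin 70° = 19.73, north 21 cos 70° = 7.18
Leg 2 (056°, 18 km): east 18 sin 56° = 14.92, north 18 cos 56° = 10.07
Summing: 34.66 km east, 17.25 km north → (34.66, 17.25).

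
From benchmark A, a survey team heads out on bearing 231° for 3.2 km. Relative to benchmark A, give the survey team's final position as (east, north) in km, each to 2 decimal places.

Leg 1 (231°, 3.2 km): east 3.2 sin 231° = -2.49, north 3.2 cos 231° = -2.01
Summing: -2.49 km east, -2.01 km north → (-2.49, -2.01).

(-2.49, -2.01)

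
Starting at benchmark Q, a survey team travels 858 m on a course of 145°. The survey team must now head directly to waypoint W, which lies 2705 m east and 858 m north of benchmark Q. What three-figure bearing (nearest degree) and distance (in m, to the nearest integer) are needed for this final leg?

055°, 2708 m

Leg 1 (145°, 858 m): east 858 sin 145° = 492.13, north 858 cos 145° = -702.83
Current position: (492.13, -702.83). Target: (2705, 858). Remaining: Δeast = 2212.87, Δnorth = 1560.83.
Bearing = atan2(2212.87, 1560.83) mod 360° = 54.80°; distance = √((2212.87)² + (1560.83)²) = 2707.951 m.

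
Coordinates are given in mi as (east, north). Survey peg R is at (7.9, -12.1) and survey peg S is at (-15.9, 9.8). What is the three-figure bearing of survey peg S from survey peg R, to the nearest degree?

313°

Δeast = -15.9 − 7.9 = -23.80; Δnorth = 9.8 − -12.1 = 21.90.
Bearing = atan2(Δeast, Δnorth) mod 360° = 312.62° ≈ 313°.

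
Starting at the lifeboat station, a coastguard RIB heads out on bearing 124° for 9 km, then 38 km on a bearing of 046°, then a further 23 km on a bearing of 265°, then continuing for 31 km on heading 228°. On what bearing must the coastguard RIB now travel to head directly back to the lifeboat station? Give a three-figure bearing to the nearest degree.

083°

Leg 1 (124°, 9 km): east 9 sin 124° = 7.46, north 9 cos 124° = -5.03
Leg 2 (046°, 38 km): east 38 sin 46° = 27.33, north 38 cos 46° = 26.40
Leg 3 (265°, 23 km): east 23 sin 265° = -22.91, north 23 cos 265° = -2.00
Leg 4 (228°, 31 km): east 31 sin 228° = -23.04, north 31 cos 228° = -20.74
Net displacement: -11.15 east, -1.38 north. Direction back to start is (11.15, 1.38): bearing = atan2(11.15, 1.38) mod 360° = 82.93° ≈ 083°.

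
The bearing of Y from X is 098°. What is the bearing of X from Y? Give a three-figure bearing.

278°

Back-bearing = 098° + 180° = 278°.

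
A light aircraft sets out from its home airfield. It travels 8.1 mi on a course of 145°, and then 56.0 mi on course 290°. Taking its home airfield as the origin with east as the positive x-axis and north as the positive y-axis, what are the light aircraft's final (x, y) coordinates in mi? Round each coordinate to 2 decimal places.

(-47.98, 12.52)

Leg 1 (145°, 8.1 mi): east 8.1 sin 145° = 4.65, north 8.1 cos 145° = -6.64
Leg 2 (290°, 56.0 mi): east 56.0 sin 290° = -52.62, north 56.0 cos 290° = 19.15
Summing: -47.98 mi east, 12.52 mi north → (-47.98, 12.52).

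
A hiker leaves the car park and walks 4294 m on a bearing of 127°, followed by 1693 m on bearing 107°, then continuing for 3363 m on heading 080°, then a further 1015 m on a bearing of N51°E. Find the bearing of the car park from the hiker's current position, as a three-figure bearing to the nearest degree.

281°

Leg 1 (127°, 4294 m): east 4294 sin 127° = 3429.34, north 4294 cos 127° = -2584.19
Leg 2 (107°, 1693 m): east 1693 sin 107° = 1619.02, north 1693 cos 107° = -494.99
Leg 3 (080°, 3363 m): east 3363 sin 80° = 3311.91, north 3363 cos 80° = 583.98
Leg 4 (N51°E, 1015 m): east 1015 sin 51° = 788.80, north 1015 cos 51° = 638.76
Net displacement: 9149.08 east, -1856.44 north. Direction back to start is (-9149.08, 1856.44): bearing = atan2(-9149.08, 1856.44) mod 360° = 281.47° ≈ 281°.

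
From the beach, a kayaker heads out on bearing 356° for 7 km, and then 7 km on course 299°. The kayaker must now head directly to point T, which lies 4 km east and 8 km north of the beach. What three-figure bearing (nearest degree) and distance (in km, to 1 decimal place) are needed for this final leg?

103°, 10.9 km

Leg 1 (356°, 7 km): east 7 sin 356° = -0.49, north 7 cos 356° = 6.98
Leg 2 (299°, 7 km): east 7 sin 299° = -6.12, north 7 cos 299° = 3.39
Current position: (-6.61, 10.38). Target: (4, 8). Remaining: Δeast = 10.61, Δnorth = -2.38.
Bearing = atan2(10.61, -2.38) mod 360° = 102.62°; distance = √((10.61)² + (-2.38)²) = 10.874 km.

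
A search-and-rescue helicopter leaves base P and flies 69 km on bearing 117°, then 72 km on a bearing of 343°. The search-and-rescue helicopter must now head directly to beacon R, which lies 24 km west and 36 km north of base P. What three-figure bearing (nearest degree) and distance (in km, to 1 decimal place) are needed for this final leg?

269°, 64.4 km

Leg 1 (117°, 69 km): east 69 sin 117° = 61.48, north 69 cos 117° = -31.33
Leg 2 (343°, 72 km): east 72 sin 343° = -21.05, north 72 cos 343° = 68.85
Current position: (40.43, 37.53). Target: (-24, 36). Remaining: Δeast = -64.43, Δnorth = -1.53.
Bearing = atan2(-64.43, -1.53) mod 360° = 268.64°; distance = √((-64.43)² + (-1.53)²) = 64.447 km.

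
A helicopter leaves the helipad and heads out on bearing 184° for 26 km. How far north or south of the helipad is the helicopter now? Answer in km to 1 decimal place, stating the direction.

Leg 1 (184°, 26 km): east 26 sin 184° = -1.81, north 26 cos 184° = -25.94
Net north component: -25.94 km.

25.9 km south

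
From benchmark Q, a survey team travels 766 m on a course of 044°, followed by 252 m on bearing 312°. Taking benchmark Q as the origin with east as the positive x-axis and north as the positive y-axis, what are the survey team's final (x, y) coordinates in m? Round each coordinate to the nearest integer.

Leg 1 (044°, 766 m): east 766 sin 44° = 532.11, north 766 cos 44° = 551.01
Leg 2 (312°, 252 m): east 252 sin 312° = -187.27, north 252 cos 312° = 168.62
Summing: 344.84 m east, 719.64 m north → (345, 720).

(345, 720)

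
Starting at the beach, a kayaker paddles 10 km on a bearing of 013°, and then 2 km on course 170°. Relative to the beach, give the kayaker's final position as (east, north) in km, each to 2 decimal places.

Leg 1 (013°, 10 km): east 10 sin 13° = 2.25, north 10 cos 13° = 9.74
Leg 2 (170°, 2 km): east 2 sin 170° = 0.35, north 2 cos 170° = -1.97
Summing: 2.60 km east, 7.77 km north → (2.60, 7.77).

(2.60, 7.77)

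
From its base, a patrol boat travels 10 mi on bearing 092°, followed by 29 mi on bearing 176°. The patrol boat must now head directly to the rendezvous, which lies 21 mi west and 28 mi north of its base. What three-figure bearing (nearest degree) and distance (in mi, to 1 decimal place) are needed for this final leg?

330°, 66.1 mi

Leg 1 (092°, 10 mi): east 10 sin 92° = 9.99, north 10 cos 92° = -0.35
Leg 2 (176°, 29 mi): east 29 sin 176° = 2.02, north 29 cos 176° = -28.93
Current position: (12.02, -29.28). Target: (-21, 28). Remaining: Δeast = -33.02, Δnorth = 57.28.
Bearing = atan2(-33.02, 57.28) mod 360° = 330.04°; distance = √((-33.02)² + (57.28)²) = 66.113 mi.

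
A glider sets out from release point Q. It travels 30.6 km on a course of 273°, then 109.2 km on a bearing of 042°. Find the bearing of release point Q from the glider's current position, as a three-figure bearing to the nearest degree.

207°

Leg 1 (273°, 30.6 km): east 30.6 sin 273° = -30.56, north 30.6 cos 273° = 1.60
Leg 2 (042°, 109.2 km): east 109.2 sin 42° = 73.07, north 109.2 cos 42° = 81.15
Net displacement: 42.51 east, 82.75 north. Direction back to start is (-42.51, -82.75): bearing = atan2(-42.51, -82.75) mod 360° = 207.19° ≈ 207°.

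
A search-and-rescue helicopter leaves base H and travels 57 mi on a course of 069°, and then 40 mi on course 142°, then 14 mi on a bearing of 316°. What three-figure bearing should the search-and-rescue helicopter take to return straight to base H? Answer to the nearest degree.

Leg 1 (069°, 57 mi): east 57 sin 69° = 53.21, north 57 cos 69° = 20.43
Leg 2 (142°, 40 mi): east 40 sin 142° = 24.63, north 40 cos 142° = -31.52
Leg 3 (316°, 14 mi): east 14 sin 316° = -9.73, north 14 cos 316° = 10.07
Net displacement: 68.12 east, -1.02 north. Direction back to start is (-68.12, 1.02): bearing = atan2(-68.12, 1.02) mod 360° = 270.86° ≈ 271°.

271°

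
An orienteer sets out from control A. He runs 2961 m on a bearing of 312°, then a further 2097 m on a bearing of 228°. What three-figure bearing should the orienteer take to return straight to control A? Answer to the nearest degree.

Leg 1 (312°, 2961 m): east 2961 sin 312° = -2200.45, north 2961 cos 312° = 1981.30
Leg 2 (228°, 2097 m): east 2097 sin 228° = -1558.37, north 2097 cos 228° = -1403.17
Net displacement: -3758.83 east, 578.13 north. Direction back to start is (3758.83, -578.13): bearing = atan2(3758.83, -578.13) mod 360° = 98.74° ≈ 099°.

099°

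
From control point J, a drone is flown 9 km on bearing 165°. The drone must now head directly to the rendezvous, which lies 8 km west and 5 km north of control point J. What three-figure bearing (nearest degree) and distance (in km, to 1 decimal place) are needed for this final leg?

323°, 17.2 km

Leg 1 (165°, 9 km): east 9 sin 165° = 2.33, north 9 cos 165° = -8.69
Current position: (2.33, -8.69). Target: (-8, 5). Remaining: Δeast = -10.33, Δnorth = 13.69.
Bearing = atan2(-10.33, 13.69) mod 360° = 322.97°; distance = √((-10.33)² + (13.69)²) = 17.152 km.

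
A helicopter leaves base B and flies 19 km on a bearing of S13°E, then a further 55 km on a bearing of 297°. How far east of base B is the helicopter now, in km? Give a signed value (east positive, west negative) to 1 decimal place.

Leg 1 (S13°E, 19 km): east 19 sin 167° = 4.27, north 19 cos 167° = -18.51
Leg 2 (297°, 55 km): east 55 sin 297° = -49.01, north 55 cos 297° = 24.97
Net east component: -44.73 km.

-44.7 km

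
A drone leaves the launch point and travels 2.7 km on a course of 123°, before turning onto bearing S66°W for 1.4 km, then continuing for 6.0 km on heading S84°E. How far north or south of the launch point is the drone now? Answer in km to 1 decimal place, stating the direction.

2.7 km south

Leg 1 (123°, 2.7 km): east 2.7 sin 123° = 2.26, north 2.7 cos 123° = -1.47
Leg 2 (S66°W, 1.4 km): east 1.4 sin 246° = -1.28, north 1.4 cos 246° = -0.57
Leg 3 (S84°E, 6.0 km): east 6.0 sin 96° = 5.97, north 6.0 cos 96° = -0.63
Net north component: -2.67 km.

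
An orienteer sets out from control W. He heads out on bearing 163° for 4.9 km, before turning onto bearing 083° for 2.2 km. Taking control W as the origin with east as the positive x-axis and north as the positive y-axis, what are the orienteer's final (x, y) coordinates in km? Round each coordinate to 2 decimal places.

(3.62, -4.42)

Leg 1 (163°, 4.9 km): east 4.9 sin 163° = 1.43, north 4.9 cos 163° = -4.69
Leg 2 (083°, 2.2 km): east 2.2 sin 83° = 2.18, north 2.2 cos 83° = 0.27
Summing: 3.62 km east, -4.42 km north → (3.62, -4.42).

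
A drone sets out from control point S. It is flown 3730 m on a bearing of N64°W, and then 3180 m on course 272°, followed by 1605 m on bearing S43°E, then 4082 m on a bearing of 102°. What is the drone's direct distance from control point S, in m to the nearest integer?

1469 m

Leg 1 (N64°W, 3730 m): east 3730 sin 296° = -3352.50, north 3730 cos 296° = 1635.12
Leg 2 (272°, 3180 m): east 3180 sin 272° = -3178.06, north 3180 cos 272° = 110.98
Leg 3 (S43°E, 1605 m): east 1605 sin 137° = 1094.61, north 1605 cos 137° = -1173.82
Leg 4 (102°, 4082 m): east 4082 sin 102° = 3992.80, north 4082 cos 102° = -848.70
Net: -1443.16 east, -276.41 north. Distance = √((-1443.16)² + (-276.41)²) = 1469.392 m.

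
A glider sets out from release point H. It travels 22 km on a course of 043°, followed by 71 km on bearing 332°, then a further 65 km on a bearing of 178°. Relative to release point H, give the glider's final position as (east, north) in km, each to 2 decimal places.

Leg 1 (043°, 22 km): east 22 sin 43° = 15.00, north 22 cos 43° = 16.09
Leg 2 (332°, 71 km): east 71 sin 332° = -33.33, north 71 cos 332° = 62.69
Leg 3 (178°, 65 km): east 65 sin 178° = 2.27, north 65 cos 178° = -64.96
Summing: -16.06 km east, 13.82 km north → (-16.06, 13.82).

(-16.06, 13.82)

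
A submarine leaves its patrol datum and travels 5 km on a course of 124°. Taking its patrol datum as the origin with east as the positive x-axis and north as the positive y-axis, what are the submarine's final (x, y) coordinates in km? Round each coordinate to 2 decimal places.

(4.15, -2.80)

Leg 1 (124°, 5 km): east 5 sin 124° = 4.15, north 5 cos 124° = -2.80
Summing: 4.15 km east, -2.80 km north → (4.15, -2.80).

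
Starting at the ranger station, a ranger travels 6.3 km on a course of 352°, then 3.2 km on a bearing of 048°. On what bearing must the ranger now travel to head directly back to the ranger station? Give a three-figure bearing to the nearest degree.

190°

Leg 1 (352°, 6.3 km): east 6.3 sin 352° = -0.88, north 6.3 cos 352° = 6.24
Leg 2 (048°, 3.2 km): east 3.2 sin 48° = 2.38, north 3.2 cos 48° = 2.14
Net displacement: 1.50 east, 8.38 north. Direction back to start is (-1.50, -8.38): bearing = atan2(-1.50, -8.38) mod 360° = 190.16° ≈ 190°.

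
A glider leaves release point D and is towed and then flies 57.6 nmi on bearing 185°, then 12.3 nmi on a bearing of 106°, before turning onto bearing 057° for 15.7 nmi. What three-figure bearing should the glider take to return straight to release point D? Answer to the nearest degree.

339°

Leg 1 (185°, 57.6 nmi): east 57.6 sin 185° = -5.02, north 57.6 cos 185° = -57.38
Leg 2 (106°, 12.3 nmi): east 12.3 sin 106° = 11.82, north 12.3 cos 106° = -3.39
Leg 3 (057°, 15.7 nmi): east 15.7 sin 57° = 13.17, north 15.7 cos 57° = 8.55
Net displacement: 19.97 east, -52.22 north. Direction back to start is (-19.97, 52.22): bearing = atan2(-19.97, 52.22) mod 360° = 339.07° ≈ 339°.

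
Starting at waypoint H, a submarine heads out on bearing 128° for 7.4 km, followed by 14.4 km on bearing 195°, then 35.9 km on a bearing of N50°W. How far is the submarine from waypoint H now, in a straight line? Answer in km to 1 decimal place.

Leg 1 (128°, 7.4 km): east 7.4 sin 128° = 5.83, north 7.4 cos 128° = -4.56
Leg 2 (195°, 14.4 km): east 14.4 sin 195° = -3.73, north 14.4 cos 195° = -13.91
Leg 3 (N50°W, 35.9 km): east 35.9 sin 310° = -27.50, north 35.9 cos 310° = 23.08
Net: -25.40 east, 4.61 north. Distance = √((-25.40)² + (4.61)²) = 25.812 km.

25.8 km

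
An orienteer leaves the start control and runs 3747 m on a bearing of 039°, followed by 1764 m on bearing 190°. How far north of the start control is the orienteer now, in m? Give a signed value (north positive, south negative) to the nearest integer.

Leg 1 (039°, 3747 m): east 3747 sin 39° = 2358.06, north 3747 cos 39° = 2911.97
Leg 2 (190°, 1764 m): east 1764 sin 190° = -306.32, north 1764 cos 190° = -1737.20
Net north component: 1174.77 m.

1175 m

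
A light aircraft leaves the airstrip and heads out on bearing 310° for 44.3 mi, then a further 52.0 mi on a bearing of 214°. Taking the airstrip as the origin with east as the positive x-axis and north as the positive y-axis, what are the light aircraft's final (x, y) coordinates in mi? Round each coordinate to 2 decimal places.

Leg 1 (310°, 44.3 mi): east 44.3 sin 310° = -33.94, north 44.3 cos 310° = 28.48
Leg 2 (214°, 52.0 mi): east 52.0 sin 214° = -29.08, north 52.0 cos 214° = -43.11
Summing: -63.01 mi east, -14.63 mi north → (-63.01, -14.63).

(-63.01, -14.63)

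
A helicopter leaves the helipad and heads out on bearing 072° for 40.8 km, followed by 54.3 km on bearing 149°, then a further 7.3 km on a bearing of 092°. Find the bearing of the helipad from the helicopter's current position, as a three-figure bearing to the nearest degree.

Leg 1 (072°, 40.8 km): east 40.8 sin 72° = 38.80, north 40.8 cos 72° = 12.61
Leg 2 (149°, 54.3 km): east 54.3 sin 149° = 27.97, north 54.3 cos 149° = -46.54
Leg 3 (092°, 7.3 km): east 7.3 sin 92° = 7.30, north 7.3 cos 92° = -0.25
Net displacement: 74.07 east, -34.19 north. Direction back to start is (-74.07, 34.19): bearing = atan2(-74.07, 34.19) mod 360° = 294.78° ≈ 295°.

295°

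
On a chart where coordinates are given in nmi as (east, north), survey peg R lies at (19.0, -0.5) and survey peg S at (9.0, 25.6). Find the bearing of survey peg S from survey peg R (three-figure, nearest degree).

339°

Δeast = 9.0 − 19.0 = -10.00; Δnorth = 25.6 − -0.5 = 26.10.
Bearing = atan2(Δeast, Δnorth) mod 360° = 339.04° ≈ 339°.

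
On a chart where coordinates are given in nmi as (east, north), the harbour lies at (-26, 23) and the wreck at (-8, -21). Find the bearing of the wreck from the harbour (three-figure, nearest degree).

Δeast = -8 − -26 = 18.00; Δnorth = -21 − 23 = -44.00.
Bearing = atan2(Δeast, Δnorth) mod 360° = 157.75° ≈ 158°.

158°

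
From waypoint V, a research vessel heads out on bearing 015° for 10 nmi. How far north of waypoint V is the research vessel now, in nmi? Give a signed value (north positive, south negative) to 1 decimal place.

Leg 1 (015°, 10 nmi): east 10 sin 15° = 2.59, north 10 cos 15° = 9.66
Net north component: 9.66 nmi.

9.7 nmi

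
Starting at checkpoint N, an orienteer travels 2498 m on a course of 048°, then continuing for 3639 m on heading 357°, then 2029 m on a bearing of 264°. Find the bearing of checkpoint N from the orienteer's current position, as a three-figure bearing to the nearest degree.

Leg 1 (048°, 2498 m): east 2498 sin 48° = 1856.38, north 2498 cos 48° = 1671.49
Leg 2 (357°, 3639 m): east 3639 sin 357° = -190.45, north 3639 cos 357° = 3634.01
Leg 3 (264°, 2029 m): east 2029 sin 264° = -2017.88, north 2029 cos 264° = -212.09
Net displacement: -351.96 east, 5093.41 north. Direction back to start is (351.96, -5093.41): bearing = atan2(351.96, -5093.41) mod 360° = 176.05° ≈ 176°.

176°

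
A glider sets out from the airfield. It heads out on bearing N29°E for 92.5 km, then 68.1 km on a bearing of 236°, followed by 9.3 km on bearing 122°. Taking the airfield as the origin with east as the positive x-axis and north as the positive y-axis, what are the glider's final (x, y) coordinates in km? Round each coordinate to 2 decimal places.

(-3.73, 37.89)

Leg 1 (N29°E, 92.5 km): east 92.5 sin 29° = 44.84, north 92.5 cos 29° = 80.90
Leg 2 (236°, 68.1 km): east 68.1 sin 236° = -56.46, north 68.1 cos 236° = -38.08
Leg 3 (122°, 9.3 km): east 9.3 sin 122° = 7.89, north 9.3 cos 122° = -4.93
Summing: -3.73 km east, 37.89 km north → (-3.73, 37.89).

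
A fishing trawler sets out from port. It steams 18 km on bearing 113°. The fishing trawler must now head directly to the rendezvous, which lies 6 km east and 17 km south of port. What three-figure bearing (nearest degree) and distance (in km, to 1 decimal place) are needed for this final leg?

227°, 14.5 km

Leg 1 (113°, 18 km): east 18 sin 113° = 16.57, north 18 cos 113° = -7.03
Current position: (16.57, -7.03). Target: (6, -17). Remaining: Δeast = -10.57, Δnorth = -9.97.
Bearing = atan2(-10.57, -9.97) mod 360° = 226.68°; distance = √((-10.57)² + (-9.97)²) = 14.527 km.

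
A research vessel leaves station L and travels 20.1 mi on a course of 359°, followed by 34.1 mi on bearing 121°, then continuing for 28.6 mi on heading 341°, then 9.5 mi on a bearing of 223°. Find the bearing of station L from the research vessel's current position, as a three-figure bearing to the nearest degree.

Leg 1 (359°, 20.1 mi): east 20.1 sin 359° = -0.35, north 20.1 cos 359° = 20.10
Leg 2 (121°, 34.1 mi): east 34.1 sin 121° = 29.23, north 34.1 cos 121° = -17.56
Leg 3 (341°, 28.6 mi): east 28.6 sin 341° = -9.31, north 28.6 cos 341° = 27.04
Leg 4 (223°, 9.5 mi): east 9.5 sin 223° = -6.48, north 9.5 cos 223° = -6.95
Net displacement: 13.09 east, 22.63 north. Direction back to start is (-13.09, -22.63): bearing = atan2(-13.09, -22.63) mod 360° = 210.05° ≈ 210°.

210°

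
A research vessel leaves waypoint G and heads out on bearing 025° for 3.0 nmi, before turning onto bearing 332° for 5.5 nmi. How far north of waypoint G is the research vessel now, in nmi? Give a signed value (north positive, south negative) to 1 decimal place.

7.6 nmi

Leg 1 (025°, 3.0 nmi): east 3.0 sin 25° = 1.27, north 3.0 cos 25° = 2.72
Leg 2 (332°, 5.5 nmi): east 5.5 sin 332° = -2.58, north 5.5 cos 332° = 4.86
Net north component: 7.58 nmi.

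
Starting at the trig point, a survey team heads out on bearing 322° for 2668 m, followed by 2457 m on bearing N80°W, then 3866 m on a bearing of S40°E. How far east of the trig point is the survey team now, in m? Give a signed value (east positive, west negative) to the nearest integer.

-1577 m

Leg 1 (322°, 2668 m): east 2668 sin 322° = -1642.58, north 2668 cos 322° = 2102.41
Leg 2 (N80°W, 2457 m): east 2457 sin 280° = -2419.67, north 2457 cos 280° = 426.65
Leg 3 (S40°E, 3866 m): east 3866 sin 140° = 2485.02, north 3866 cos 140° = -2961.53
Net east component: -1577.24 m.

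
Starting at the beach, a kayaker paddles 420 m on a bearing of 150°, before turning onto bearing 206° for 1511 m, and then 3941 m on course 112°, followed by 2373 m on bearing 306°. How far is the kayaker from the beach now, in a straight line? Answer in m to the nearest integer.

2212 m

Leg 1 (150°, 420 m): east 420 sin 150° = 210.00, north 420 cos 150° = -363.73
Leg 2 (206°, 1511 m): east 1511 sin 206° = -662.38, north 1511 cos 206° = -1358.08
Leg 3 (112°, 3941 m): east 3941 sin 112° = 3654.03, north 3941 cos 112° = -1476.32
Leg 4 (306°, 2373 m): east 2373 sin 306° = -1919.80, north 2373 cos 306° = 1394.81
Net: 1281.86 east, -1803.32 north. Distance = √((1281.86)² + (-1803.32)²) = 2212.490 m.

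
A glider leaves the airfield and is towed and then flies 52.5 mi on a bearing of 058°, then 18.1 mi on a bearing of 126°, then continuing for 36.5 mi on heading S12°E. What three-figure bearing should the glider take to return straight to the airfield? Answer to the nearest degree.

286°

Leg 1 (058°, 52.5 mi): east 52.5 sin 58° = 44.52, north 52.5 cos 58° = 27.82
Leg 2 (126°, 18.1 mi): east 18.1 sin 126° = 14.64, north 18.1 cos 126° = -10.64
Leg 3 (S12°E, 36.5 mi): east 36.5 sin 168° = 7.59, north 36.5 cos 168° = -35.70
Net displacement: 66.75 east, -18.52 north. Direction back to start is (-66.75, 18.52): bearing = atan2(-66.75, 18.52) mod 360° = 285.51° ≈ 286°.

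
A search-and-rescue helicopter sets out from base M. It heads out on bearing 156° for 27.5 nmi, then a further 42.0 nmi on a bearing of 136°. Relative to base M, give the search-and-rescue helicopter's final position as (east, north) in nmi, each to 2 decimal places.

Leg 1 (156°, 27.5 nmi): east 27.5 sin 156° = 11.19, north 27.5 cos 156° = -25.12
Leg 2 (136°, 42.0 nmi): east 42.0 sin 136° = 29.18, north 42.0 cos 136° = -30.21
Summing: 40.36 nmi east, -55.33 nmi north → (40.36, -55.33).

(40.36, -55.33)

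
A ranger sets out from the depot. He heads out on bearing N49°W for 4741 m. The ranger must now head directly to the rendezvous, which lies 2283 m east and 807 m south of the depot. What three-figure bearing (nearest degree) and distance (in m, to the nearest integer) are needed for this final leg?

124°, 7050 m

Leg 1 (N49°W, 4741 m): east 4741 sin 311° = -3578.08, north 4741 cos 311° = 3110.38
Current position: (-3578.08, 3110.38). Target: (2283, -807). Remaining: Δeast = 5861.08, Δnorth = -3917.38.
Bearing = atan2(5861.08, -3917.38) mod 360° = 123.76°; distance = √((5861.08)² + (-3917.38)²) = 7049.686 m.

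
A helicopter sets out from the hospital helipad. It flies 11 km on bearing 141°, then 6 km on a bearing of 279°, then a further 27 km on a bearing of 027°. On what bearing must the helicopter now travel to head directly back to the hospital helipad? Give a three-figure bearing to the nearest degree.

219°

Leg 1 (141°, 11 km): east 11 sin 141° = 6.92, north 11 cos 141° = -8.55
Leg 2 (279°, 6 km): east 6 sin 279° = -5.93, north 6 cos 279° = 0.94
Leg 3 (027°, 27 km): east 27 sin 27° = 12.26, north 27 cos 27° = 24.06
Net displacement: 13.25 east, 16.45 north. Direction back to start is (-13.25, -16.45): bearing = atan2(-13.25, -16.45) mod 360° = 218.86° ≈ 219°.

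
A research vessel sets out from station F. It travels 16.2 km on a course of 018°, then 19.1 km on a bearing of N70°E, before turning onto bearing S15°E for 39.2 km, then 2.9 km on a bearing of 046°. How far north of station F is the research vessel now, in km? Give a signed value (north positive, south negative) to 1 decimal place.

-13.9 km

Leg 1 (018°, 16.2 km): east 16.2 sin 18° = 5.01, north 16.2 cos 18° = 15.41
Leg 2 (N70°E, 19.1 km): east 19.1 sin 70° = 17.95, north 19.1 cos 70° = 6.53
Leg 3 (S15°E, 39.2 km): east 39.2 sin 165° = 10.15, north 39.2 cos 165° = -37.86
Leg 4 (046°, 2.9 km): east 2.9 sin 46° = 2.09, north 2.9 cos 46° = 2.01
Net north component: -13.91 km.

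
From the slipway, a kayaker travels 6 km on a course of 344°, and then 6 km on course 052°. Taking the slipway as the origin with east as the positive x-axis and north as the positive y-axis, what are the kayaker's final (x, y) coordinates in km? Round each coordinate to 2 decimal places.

Leg 1 (344°, 6 km): east 6 sin 344° = -1.65, north 6 cos 344° = 5.77
Leg 2 (052°, 6 km): east 6 sin 52° = 4.73, north 6 cos 52° = 3.69
Summing: 3.07 km east, 9.46 km north → (3.07, 9.46).

(3.07, 9.46)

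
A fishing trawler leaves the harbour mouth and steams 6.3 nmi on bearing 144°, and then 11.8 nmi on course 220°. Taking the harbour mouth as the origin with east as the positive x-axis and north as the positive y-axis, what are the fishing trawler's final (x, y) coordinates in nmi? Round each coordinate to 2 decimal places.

Leg 1 (144°, 6.3 nmi): east 6.3 sin 144° = 3.70, north 6.3 cos 144° = -5.10
Leg 2 (220°, 11.8 nmi): east 11.8 sin 220° = -7.58, north 11.8 cos 220° = -9.04
Summing: -3.88 nmi east, -14.14 nmi north → (-3.88, -14.14).

(-3.88, -14.14)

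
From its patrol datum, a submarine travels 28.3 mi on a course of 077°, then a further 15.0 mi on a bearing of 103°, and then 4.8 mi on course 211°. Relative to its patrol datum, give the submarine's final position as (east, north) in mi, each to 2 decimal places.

(39.72, -1.12)

Leg 1 (077°, 28.3 mi): east 28.3 sin 77° = 27.57, north 28.3 cos 77° = 6.37
Leg 2 (103°, 15.0 mi): east 15.0 sin 103° = 14.62, north 15.0 cos 103° = -3.37
Leg 3 (211°, 4.8 mi): east 4.8 sin 211° = -2.47, north 4.8 cos 211° = -4.11
Summing: 39.72 mi east, -1.12 mi north → (39.72, -1.12).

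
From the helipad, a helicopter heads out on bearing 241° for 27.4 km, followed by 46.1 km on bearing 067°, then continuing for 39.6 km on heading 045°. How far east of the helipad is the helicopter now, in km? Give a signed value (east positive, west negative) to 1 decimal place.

Leg 1 (241°, 27.4 km): east 27.4 sin 241° = -23.96, north 27.4 cos 241° = -13.28
Leg 2 (067°, 46.1 km): east 46.1 sin 67° = 42.44, north 46.1 cos 67° = 18.01
Leg 3 (045°, 39.6 km): east 39.6 sin 45° = 28.00, north 39.6 cos 45° = 28.00
Net east component: 46.47 km.

46.5 km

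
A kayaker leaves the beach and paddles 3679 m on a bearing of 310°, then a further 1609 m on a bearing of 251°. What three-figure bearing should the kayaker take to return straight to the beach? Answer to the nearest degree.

113°

Leg 1 (310°, 3679 m): east 3679 sin 310° = -2818.28, north 3679 cos 310° = 2364.82
Leg 2 (251°, 1609 m): east 1609 sin 251° = -1521.34, north 1609 cos 251° = -523.84
Net displacement: -4339.62 east, 1840.98 north. Direction back to start is (4339.62, -1840.98): bearing = atan2(4339.62, -1840.98) mod 360° = 112.99° ≈ 113°.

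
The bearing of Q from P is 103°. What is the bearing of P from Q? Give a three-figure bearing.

Back-bearing = 103° + 180° = 283°.

283°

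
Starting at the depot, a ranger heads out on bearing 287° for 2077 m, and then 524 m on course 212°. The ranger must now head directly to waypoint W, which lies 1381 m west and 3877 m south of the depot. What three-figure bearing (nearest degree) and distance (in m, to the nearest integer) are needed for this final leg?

168°, 4135 m

Leg 1 (287°, 2077 m): east 2077 sin 287° = -1986.24, north 2077 cos 287° = 607.26
Leg 2 (212°, 524 m): east 524 sin 212° = -277.68, north 524 cos 212° = -444.38
Current position: (-2263.92, 162.88). Target: (-1381, -3877). Remaining: Δeast = 882.92, Δnorth = -4039.88.
Bearing = atan2(882.92, -4039.88) mod 360° = 167.67°; distance = √((882.92)² + (-4039.88)²) = 4135.236 m.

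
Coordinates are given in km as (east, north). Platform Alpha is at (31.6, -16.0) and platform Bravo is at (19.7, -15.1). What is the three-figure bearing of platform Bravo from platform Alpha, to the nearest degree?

Δeast = 19.7 − 31.6 = -11.90; Δnorth = -15.1 − -16.0 = 0.90.
Bearing = atan2(Δeast, Δnorth) mod 360° = 274.33° ≈ 274°.

274°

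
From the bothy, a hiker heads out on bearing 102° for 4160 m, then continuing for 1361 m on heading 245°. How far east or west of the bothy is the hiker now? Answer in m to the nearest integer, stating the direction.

Leg 1 (102°, 4160 m): east 4160 sin 102° = 4069.09, north 4160 cos 102° = -864.91
Leg 2 (245°, 1361 m): east 1361 sin 245° = -1233.48, north 1361 cos 245° = -575.18
Net east component: 2835.61 m.

2836 m east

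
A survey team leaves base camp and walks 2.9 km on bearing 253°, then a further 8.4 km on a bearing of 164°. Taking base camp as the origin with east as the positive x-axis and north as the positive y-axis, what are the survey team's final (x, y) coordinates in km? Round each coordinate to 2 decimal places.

Leg 1 (253°, 2.9 km): east 2.9 sin 253° = -2.77, north 2.9 cos 253° = -0.85
Leg 2 (164°, 8.4 km): east 8.4 sin 164° = 2.32, north 8.4 cos 164° = -8.07
Summing: -0.46 km east, -8.92 km north → (-0.46, -8.92).

(-0.46, -8.92)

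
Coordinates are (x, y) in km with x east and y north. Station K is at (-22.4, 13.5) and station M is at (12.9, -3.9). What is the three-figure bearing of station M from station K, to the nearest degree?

Δeast = 12.9 − -22.4 = 35.30; Δnorth = -3.9 − 13.5 = -17.40.
Bearing = atan2(Δeast, Δnorth) mod 360° = 116.24° ≈ 116°.

116°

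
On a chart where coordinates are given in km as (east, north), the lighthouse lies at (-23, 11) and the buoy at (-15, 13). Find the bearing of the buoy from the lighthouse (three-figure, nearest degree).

Δeast = -15 − -23 = 8.00; Δnorth = 13 − 11 = 2.00.
Bearing = atan2(Δeast, Δnorth) mod 360° = 75.96° ≈ 076°.

076°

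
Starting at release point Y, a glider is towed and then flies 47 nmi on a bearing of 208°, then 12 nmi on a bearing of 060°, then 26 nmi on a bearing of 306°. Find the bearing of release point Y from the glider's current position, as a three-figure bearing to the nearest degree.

058°

Leg 1 (208°, 47 nmi): east 47 sin 208° = -22.07, north 47 cos 208° = -41.50
Leg 2 (060°, 12 nmi): east 12 sin 60° = 10.39, north 12 cos 60° = 6.00
Leg 3 (306°, 26 nmi): east 26 sin 306° = -21.03, north 26 cos 306° = 15.28
Net displacement: -32.71 east, -20.22 north. Direction back to start is (32.71, 20.22): bearing = atan2(32.71, 20.22) mod 360° = 58.28° ≈ 058°.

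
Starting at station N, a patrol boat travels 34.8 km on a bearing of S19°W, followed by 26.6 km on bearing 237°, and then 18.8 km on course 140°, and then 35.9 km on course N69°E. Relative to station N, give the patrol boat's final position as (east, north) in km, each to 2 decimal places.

Leg 1 (S19°W, 34.8 km): east 34.8 sin 199° = -11.33, north 34.8 cos 199° = -32.90
Leg 2 (237°, 26.6 km): east 26.6 sin 237° = -22.31, north 26.6 cos 237° = -14.49
Leg 3 (140°, 18.8 km): east 18.8 sin 140° = 12.08, north 18.8 cos 140° = -14.40
Leg 4 (N69°E, 35.9 km): east 35.9 sin 69° = 33.52, north 35.9 cos 69° = 12.87
Summing: 11.96 km east, -48.93 km north → (11.96, -48.93).

(11.96, -48.93)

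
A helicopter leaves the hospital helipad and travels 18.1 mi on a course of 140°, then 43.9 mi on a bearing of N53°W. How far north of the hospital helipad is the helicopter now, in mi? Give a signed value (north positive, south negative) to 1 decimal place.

Leg 1 (140°, 18.1 mi): east 18.1 sin 140° = 11.63, north 18.1 cos 140° = -13.87
Leg 2 (N53°W, 43.9 mi): east 43.9 sin 307° = -35.06, north 43.9 cos 307° = 26.42
Net north component: 12.55 mi.

12.6 mi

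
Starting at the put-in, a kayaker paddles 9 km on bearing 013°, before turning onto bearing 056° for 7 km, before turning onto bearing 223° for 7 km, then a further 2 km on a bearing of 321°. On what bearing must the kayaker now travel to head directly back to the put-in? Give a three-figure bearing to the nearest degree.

191°

Leg 1 (013°, 9 km): east 9 sin 13° = 2.02, north 9 cos 13° = 8.77
Leg 2 (056°, 7 km): east 7 sin 56° = 5.80, north 7 cos 56° = 3.91
Leg 3 (223°, 7 km): east 7 sin 223° = -4.77, north 7 cos 223° = -5.12
Leg 4 (321°, 2 km): east 2 sin 321° = -1.26, north 2 cos 321° = 1.55
Net displacement: 1.80 east, 9.12 north. Direction back to start is (-1.80, -9.12): bearing = atan2(-1.80, -9.12) mod 360° = 191.14° ≈ 191°.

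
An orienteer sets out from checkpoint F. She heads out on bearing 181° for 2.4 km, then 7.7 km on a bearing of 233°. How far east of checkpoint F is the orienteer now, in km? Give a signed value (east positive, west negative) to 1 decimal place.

Leg 1 (181°, 2.4 km): east 2.4 sin 181° = -0.04, north 2.4 cos 181° = -2.40
Leg 2 (233°, 7.7 km): east 7.7 sin 233° = -6.15, north 7.7 cos 233° = -4.63
Net east component: -6.19 km.

-6.2 km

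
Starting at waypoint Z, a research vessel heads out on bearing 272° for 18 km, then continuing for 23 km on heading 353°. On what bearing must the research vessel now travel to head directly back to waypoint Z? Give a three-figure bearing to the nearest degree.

Leg 1 (272°, 18 km): east 18 sin 272° = -17.99, north 18 cos 272° = 0.63
Leg 2 (353°, 23 km): east 23 sin 353° = -2.80, north 23 cos 353° = 22.83
Net displacement: -20.79 east, 23.46 north. Direction back to start is (20.79, -23.46): bearing = atan2(20.79, -23.46) mod 360° = 138.45° ≈ 138°.

138°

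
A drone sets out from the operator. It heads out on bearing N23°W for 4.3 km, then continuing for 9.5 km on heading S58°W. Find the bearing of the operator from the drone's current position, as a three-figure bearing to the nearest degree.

084°

Leg 1 (N23°W, 4.3 km): east 4.3 sin 337° = -1.68, north 4.3 cos 337° = 3.96
Leg 2 (S58°W, 9.5 km): east 9.5 sin 238° = -8.06, north 9.5 cos 238° = -5.03
Net displacement: -9.74 east, -1.08 north. Direction back to start is (9.74, 1.08): bearing = atan2(9.74, 1.08) mod 360° = 83.69° ≈ 084°.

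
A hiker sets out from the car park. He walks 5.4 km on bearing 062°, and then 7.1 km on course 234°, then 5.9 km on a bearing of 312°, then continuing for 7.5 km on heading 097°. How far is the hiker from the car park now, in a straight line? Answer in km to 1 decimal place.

Leg 1 (062°, 5.4 km): east 5.4 sin 62° = 4.77, north 5.4 cos 62° = 2.54
Leg 2 (234°, 7.1 km): east 7.1 sin 234° = -5.74, north 7.1 cos 234° = -4.17
Leg 3 (312°, 5.9 km): east 5.9 sin 312° = -4.38, north 5.9 cos 312° = 3.95
Leg 4 (097°, 7.5 km): east 7.5 sin 97° = 7.44, north 7.5 cos 97° = -0.91
Net: 2.08 east, 1.40 north. Distance = √((2.08)² + (1.40)²) = 2.508 km.

2.5 km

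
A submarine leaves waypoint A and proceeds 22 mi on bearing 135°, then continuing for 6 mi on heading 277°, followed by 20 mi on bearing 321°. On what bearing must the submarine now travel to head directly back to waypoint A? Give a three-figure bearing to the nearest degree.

104°

Leg 1 (135°, 22 mi): east 22 sin 135° = 15.56, north 22 cos 135° = -15.56
Leg 2 (277°, 6 mi): east 6 sin 277° = -5.96, north 6 cos 277° = 0.73
Leg 3 (321°, 20 mi): east 20 sin 321° = -12.59, north 20 cos 321° = 15.54
Net displacement: -2.99 east, 0.72 north. Direction back to start is (2.99, -0.72): bearing = atan2(2.99, -0.72) mod 360° = 103.52° ≈ 104°.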